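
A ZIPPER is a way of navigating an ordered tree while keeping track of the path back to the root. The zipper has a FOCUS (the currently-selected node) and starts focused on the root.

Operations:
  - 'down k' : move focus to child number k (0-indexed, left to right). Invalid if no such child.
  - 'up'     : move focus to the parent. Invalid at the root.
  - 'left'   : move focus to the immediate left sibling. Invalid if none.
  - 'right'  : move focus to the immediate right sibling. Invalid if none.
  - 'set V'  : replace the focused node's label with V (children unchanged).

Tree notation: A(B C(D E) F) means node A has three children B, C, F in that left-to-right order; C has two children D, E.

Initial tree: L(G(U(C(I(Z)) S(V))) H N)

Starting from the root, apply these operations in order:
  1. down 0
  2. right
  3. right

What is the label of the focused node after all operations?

Answer: N

Derivation:
Step 1 (down 0): focus=G path=0 depth=1 children=['U'] left=[] right=['H', 'N'] parent=L
Step 2 (right): focus=H path=1 depth=1 children=[] left=['G'] right=['N'] parent=L
Step 3 (right): focus=N path=2 depth=1 children=[] left=['G', 'H'] right=[] parent=L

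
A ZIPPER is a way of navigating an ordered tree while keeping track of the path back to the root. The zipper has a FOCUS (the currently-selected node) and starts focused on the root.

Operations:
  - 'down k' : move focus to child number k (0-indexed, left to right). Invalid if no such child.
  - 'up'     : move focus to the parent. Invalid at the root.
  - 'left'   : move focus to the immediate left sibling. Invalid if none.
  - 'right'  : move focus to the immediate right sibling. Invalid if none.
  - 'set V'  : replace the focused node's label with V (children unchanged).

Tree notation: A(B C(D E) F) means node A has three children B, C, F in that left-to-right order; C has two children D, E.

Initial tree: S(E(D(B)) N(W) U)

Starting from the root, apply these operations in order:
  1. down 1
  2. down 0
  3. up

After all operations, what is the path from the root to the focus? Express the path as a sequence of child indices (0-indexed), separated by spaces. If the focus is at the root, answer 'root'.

Answer: 1

Derivation:
Step 1 (down 1): focus=N path=1 depth=1 children=['W'] left=['E'] right=['U'] parent=S
Step 2 (down 0): focus=W path=1/0 depth=2 children=[] left=[] right=[] parent=N
Step 3 (up): focus=N path=1 depth=1 children=['W'] left=['E'] right=['U'] parent=S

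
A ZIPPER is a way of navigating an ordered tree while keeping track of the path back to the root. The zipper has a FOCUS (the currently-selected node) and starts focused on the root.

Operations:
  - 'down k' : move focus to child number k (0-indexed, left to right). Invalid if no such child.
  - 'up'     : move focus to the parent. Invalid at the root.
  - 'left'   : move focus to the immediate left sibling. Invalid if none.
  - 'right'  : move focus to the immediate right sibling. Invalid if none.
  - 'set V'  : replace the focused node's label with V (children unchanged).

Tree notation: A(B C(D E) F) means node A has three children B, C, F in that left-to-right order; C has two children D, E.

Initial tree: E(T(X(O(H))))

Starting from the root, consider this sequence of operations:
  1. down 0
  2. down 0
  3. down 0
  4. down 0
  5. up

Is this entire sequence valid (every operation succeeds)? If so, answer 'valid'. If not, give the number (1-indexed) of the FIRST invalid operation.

Step 1 (down 0): focus=T path=0 depth=1 children=['X'] left=[] right=[] parent=E
Step 2 (down 0): focus=X path=0/0 depth=2 children=['O'] left=[] right=[] parent=T
Step 3 (down 0): focus=O path=0/0/0 depth=3 children=['H'] left=[] right=[] parent=X
Step 4 (down 0): focus=H path=0/0/0/0 depth=4 children=[] left=[] right=[] parent=O
Step 5 (up): focus=O path=0/0/0 depth=3 children=['H'] left=[] right=[] parent=X

Answer: valid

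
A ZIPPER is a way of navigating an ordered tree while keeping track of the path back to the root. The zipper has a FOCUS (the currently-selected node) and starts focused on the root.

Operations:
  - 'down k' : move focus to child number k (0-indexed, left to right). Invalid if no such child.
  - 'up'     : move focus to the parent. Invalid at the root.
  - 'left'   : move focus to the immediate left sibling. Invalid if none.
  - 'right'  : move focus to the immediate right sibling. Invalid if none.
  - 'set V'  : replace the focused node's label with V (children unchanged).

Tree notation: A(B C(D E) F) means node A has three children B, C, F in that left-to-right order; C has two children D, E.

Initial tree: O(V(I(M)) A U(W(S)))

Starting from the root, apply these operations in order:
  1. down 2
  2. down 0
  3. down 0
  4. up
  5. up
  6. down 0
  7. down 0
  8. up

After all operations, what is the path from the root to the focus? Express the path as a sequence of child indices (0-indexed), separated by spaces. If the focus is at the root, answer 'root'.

Answer: 2 0

Derivation:
Step 1 (down 2): focus=U path=2 depth=1 children=['W'] left=['V', 'A'] right=[] parent=O
Step 2 (down 0): focus=W path=2/0 depth=2 children=['S'] left=[] right=[] parent=U
Step 3 (down 0): focus=S path=2/0/0 depth=3 children=[] left=[] right=[] parent=W
Step 4 (up): focus=W path=2/0 depth=2 children=['S'] left=[] right=[] parent=U
Step 5 (up): focus=U path=2 depth=1 children=['W'] left=['V', 'A'] right=[] parent=O
Step 6 (down 0): focus=W path=2/0 depth=2 children=['S'] left=[] right=[] parent=U
Step 7 (down 0): focus=S path=2/0/0 depth=3 children=[] left=[] right=[] parent=W
Step 8 (up): focus=W path=2/0 depth=2 children=['S'] left=[] right=[] parent=U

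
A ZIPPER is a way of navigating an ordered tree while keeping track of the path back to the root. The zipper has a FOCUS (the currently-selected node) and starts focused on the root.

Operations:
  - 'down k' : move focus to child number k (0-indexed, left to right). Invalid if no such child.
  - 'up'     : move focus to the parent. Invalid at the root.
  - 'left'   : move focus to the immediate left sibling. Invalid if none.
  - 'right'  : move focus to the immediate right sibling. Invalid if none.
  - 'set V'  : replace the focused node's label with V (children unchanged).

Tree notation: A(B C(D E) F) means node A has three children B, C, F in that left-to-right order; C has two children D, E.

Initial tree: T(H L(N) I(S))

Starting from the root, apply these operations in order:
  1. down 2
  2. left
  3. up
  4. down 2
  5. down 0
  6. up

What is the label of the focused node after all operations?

Answer: I

Derivation:
Step 1 (down 2): focus=I path=2 depth=1 children=['S'] left=['H', 'L'] right=[] parent=T
Step 2 (left): focus=L path=1 depth=1 children=['N'] left=['H'] right=['I'] parent=T
Step 3 (up): focus=T path=root depth=0 children=['H', 'L', 'I'] (at root)
Step 4 (down 2): focus=I path=2 depth=1 children=['S'] left=['H', 'L'] right=[] parent=T
Step 5 (down 0): focus=S path=2/0 depth=2 children=[] left=[] right=[] parent=I
Step 6 (up): focus=I path=2 depth=1 children=['S'] left=['H', 'L'] right=[] parent=T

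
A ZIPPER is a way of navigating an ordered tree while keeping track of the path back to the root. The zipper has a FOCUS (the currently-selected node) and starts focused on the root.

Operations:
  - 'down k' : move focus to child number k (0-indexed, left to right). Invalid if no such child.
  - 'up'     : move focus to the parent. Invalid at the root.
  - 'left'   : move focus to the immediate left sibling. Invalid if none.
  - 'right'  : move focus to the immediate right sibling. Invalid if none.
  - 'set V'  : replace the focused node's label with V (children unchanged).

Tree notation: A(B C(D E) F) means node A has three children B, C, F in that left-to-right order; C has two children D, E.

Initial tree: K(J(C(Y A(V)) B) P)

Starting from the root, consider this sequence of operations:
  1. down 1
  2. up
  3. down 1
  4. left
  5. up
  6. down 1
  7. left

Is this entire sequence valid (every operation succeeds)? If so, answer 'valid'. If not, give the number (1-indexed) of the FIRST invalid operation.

Answer: valid

Derivation:
Step 1 (down 1): focus=P path=1 depth=1 children=[] left=['J'] right=[] parent=K
Step 2 (up): focus=K path=root depth=0 children=['J', 'P'] (at root)
Step 3 (down 1): focus=P path=1 depth=1 children=[] left=['J'] right=[] parent=K
Step 4 (left): focus=J path=0 depth=1 children=['C', 'B'] left=[] right=['P'] parent=K
Step 5 (up): focus=K path=root depth=0 children=['J', 'P'] (at root)
Step 6 (down 1): focus=P path=1 depth=1 children=[] left=['J'] right=[] parent=K
Step 7 (left): focus=J path=0 depth=1 children=['C', 'B'] left=[] right=['P'] parent=K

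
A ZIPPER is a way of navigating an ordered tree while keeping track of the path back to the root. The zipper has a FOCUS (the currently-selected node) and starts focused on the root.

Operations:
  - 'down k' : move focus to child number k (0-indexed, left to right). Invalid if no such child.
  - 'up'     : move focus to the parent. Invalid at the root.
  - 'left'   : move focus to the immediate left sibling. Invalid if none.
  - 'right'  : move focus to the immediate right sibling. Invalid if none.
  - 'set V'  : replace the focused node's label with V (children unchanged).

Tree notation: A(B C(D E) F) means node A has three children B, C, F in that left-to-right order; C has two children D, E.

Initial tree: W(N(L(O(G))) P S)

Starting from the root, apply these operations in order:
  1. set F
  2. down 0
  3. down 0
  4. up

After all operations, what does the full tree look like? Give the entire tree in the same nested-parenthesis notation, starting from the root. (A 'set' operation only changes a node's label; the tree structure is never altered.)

Step 1 (set F): focus=F path=root depth=0 children=['N', 'P', 'S'] (at root)
Step 2 (down 0): focus=N path=0 depth=1 children=['L'] left=[] right=['P', 'S'] parent=F
Step 3 (down 0): focus=L path=0/0 depth=2 children=['O'] left=[] right=[] parent=N
Step 4 (up): focus=N path=0 depth=1 children=['L'] left=[] right=['P', 'S'] parent=F

Answer: F(N(L(O(G))) P S)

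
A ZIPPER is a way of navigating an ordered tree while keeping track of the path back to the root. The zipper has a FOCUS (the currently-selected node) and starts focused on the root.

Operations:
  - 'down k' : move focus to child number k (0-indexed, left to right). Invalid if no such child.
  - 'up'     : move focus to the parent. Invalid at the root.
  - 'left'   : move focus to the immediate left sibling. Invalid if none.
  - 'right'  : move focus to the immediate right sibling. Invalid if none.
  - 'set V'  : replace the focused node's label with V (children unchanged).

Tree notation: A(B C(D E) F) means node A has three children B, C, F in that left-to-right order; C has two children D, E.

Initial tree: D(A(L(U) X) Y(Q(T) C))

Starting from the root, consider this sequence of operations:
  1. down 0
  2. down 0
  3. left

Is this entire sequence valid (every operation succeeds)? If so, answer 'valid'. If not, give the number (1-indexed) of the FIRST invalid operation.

Answer: 3

Derivation:
Step 1 (down 0): focus=A path=0 depth=1 children=['L', 'X'] left=[] right=['Y'] parent=D
Step 2 (down 0): focus=L path=0/0 depth=2 children=['U'] left=[] right=['X'] parent=A
Step 3 (left): INVALID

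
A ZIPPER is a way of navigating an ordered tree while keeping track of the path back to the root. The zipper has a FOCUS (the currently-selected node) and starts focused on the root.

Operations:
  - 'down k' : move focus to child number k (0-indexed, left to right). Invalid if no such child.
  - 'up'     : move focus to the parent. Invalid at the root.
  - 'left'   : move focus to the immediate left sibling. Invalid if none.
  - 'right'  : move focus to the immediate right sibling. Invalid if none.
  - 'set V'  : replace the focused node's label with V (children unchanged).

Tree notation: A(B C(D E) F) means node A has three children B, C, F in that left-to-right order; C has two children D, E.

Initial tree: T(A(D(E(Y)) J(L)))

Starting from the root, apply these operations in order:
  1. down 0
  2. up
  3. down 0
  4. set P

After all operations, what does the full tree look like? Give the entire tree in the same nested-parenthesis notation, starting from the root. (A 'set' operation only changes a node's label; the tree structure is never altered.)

Step 1 (down 0): focus=A path=0 depth=1 children=['D', 'J'] left=[] right=[] parent=T
Step 2 (up): focus=T path=root depth=0 children=['A'] (at root)
Step 3 (down 0): focus=A path=0 depth=1 children=['D', 'J'] left=[] right=[] parent=T
Step 4 (set P): focus=P path=0 depth=1 children=['D', 'J'] left=[] right=[] parent=T

Answer: T(P(D(E(Y)) J(L)))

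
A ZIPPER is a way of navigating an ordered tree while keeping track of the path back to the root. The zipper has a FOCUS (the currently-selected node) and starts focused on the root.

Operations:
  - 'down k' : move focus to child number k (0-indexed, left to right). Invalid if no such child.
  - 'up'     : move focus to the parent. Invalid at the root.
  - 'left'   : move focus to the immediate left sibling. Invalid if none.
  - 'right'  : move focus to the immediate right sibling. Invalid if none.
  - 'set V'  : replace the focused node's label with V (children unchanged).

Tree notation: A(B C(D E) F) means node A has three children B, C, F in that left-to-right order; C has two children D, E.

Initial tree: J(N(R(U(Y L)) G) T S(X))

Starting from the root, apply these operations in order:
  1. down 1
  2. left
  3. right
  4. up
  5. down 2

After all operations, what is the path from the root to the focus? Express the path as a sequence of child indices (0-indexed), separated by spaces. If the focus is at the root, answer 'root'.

Answer: 2

Derivation:
Step 1 (down 1): focus=T path=1 depth=1 children=[] left=['N'] right=['S'] parent=J
Step 2 (left): focus=N path=0 depth=1 children=['R', 'G'] left=[] right=['T', 'S'] parent=J
Step 3 (right): focus=T path=1 depth=1 children=[] left=['N'] right=['S'] parent=J
Step 4 (up): focus=J path=root depth=0 children=['N', 'T', 'S'] (at root)
Step 5 (down 2): focus=S path=2 depth=1 children=['X'] left=['N', 'T'] right=[] parent=J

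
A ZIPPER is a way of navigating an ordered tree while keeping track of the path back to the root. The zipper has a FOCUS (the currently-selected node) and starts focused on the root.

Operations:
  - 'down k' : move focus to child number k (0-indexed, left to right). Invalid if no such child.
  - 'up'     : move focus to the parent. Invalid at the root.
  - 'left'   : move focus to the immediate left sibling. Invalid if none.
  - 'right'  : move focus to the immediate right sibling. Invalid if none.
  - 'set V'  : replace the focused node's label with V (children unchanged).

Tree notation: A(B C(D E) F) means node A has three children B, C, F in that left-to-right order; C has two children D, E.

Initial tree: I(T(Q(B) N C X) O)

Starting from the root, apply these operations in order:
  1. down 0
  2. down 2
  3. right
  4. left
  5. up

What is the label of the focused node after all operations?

Answer: T

Derivation:
Step 1 (down 0): focus=T path=0 depth=1 children=['Q', 'N', 'C', 'X'] left=[] right=['O'] parent=I
Step 2 (down 2): focus=C path=0/2 depth=2 children=[] left=['Q', 'N'] right=['X'] parent=T
Step 3 (right): focus=X path=0/3 depth=2 children=[] left=['Q', 'N', 'C'] right=[] parent=T
Step 4 (left): focus=C path=0/2 depth=2 children=[] left=['Q', 'N'] right=['X'] parent=T
Step 5 (up): focus=T path=0 depth=1 children=['Q', 'N', 'C', 'X'] left=[] right=['O'] parent=I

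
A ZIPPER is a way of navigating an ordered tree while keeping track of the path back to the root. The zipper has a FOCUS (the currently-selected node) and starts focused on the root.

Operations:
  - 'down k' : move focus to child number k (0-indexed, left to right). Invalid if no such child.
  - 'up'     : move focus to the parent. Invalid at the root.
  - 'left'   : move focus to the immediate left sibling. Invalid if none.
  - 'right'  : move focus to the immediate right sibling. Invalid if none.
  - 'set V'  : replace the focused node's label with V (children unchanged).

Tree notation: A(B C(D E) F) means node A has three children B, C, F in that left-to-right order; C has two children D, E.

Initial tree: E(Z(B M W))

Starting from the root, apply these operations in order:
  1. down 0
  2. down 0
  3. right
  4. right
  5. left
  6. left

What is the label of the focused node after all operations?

Step 1 (down 0): focus=Z path=0 depth=1 children=['B', 'M', 'W'] left=[] right=[] parent=E
Step 2 (down 0): focus=B path=0/0 depth=2 children=[] left=[] right=['M', 'W'] parent=Z
Step 3 (right): focus=M path=0/1 depth=2 children=[] left=['B'] right=['W'] parent=Z
Step 4 (right): focus=W path=0/2 depth=2 children=[] left=['B', 'M'] right=[] parent=Z
Step 5 (left): focus=M path=0/1 depth=2 children=[] left=['B'] right=['W'] parent=Z
Step 6 (left): focus=B path=0/0 depth=2 children=[] left=[] right=['M', 'W'] parent=Z

Answer: B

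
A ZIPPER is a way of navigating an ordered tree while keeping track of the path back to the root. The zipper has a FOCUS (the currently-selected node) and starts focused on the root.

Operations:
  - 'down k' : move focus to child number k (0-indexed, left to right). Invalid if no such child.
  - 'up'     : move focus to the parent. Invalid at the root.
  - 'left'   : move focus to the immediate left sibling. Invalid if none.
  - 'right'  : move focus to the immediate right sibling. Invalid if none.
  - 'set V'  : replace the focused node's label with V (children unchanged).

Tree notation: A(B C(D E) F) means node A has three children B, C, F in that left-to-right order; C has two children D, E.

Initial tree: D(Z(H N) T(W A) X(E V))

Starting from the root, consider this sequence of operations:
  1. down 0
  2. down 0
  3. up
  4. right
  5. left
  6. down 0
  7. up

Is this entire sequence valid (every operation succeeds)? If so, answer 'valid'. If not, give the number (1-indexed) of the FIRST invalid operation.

Answer: valid

Derivation:
Step 1 (down 0): focus=Z path=0 depth=1 children=['H', 'N'] left=[] right=['T', 'X'] parent=D
Step 2 (down 0): focus=H path=0/0 depth=2 children=[] left=[] right=['N'] parent=Z
Step 3 (up): focus=Z path=0 depth=1 children=['H', 'N'] left=[] right=['T', 'X'] parent=D
Step 4 (right): focus=T path=1 depth=1 children=['W', 'A'] left=['Z'] right=['X'] parent=D
Step 5 (left): focus=Z path=0 depth=1 children=['H', 'N'] left=[] right=['T', 'X'] parent=D
Step 6 (down 0): focus=H path=0/0 depth=2 children=[] left=[] right=['N'] parent=Z
Step 7 (up): focus=Z path=0 depth=1 children=['H', 'N'] left=[] right=['T', 'X'] parent=D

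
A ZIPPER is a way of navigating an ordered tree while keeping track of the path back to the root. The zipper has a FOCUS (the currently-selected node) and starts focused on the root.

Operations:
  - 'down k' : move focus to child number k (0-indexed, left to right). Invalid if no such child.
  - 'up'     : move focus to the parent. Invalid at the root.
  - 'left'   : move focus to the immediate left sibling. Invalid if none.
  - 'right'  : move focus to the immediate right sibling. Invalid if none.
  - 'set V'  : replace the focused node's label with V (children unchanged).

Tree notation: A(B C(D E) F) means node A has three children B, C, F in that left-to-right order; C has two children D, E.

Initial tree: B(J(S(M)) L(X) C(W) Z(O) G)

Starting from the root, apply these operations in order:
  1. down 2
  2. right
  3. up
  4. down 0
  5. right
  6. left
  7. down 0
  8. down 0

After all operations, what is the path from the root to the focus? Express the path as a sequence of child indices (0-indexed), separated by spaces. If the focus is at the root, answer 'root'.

Step 1 (down 2): focus=C path=2 depth=1 children=['W'] left=['J', 'L'] right=['Z', 'G'] parent=B
Step 2 (right): focus=Z path=3 depth=1 children=['O'] left=['J', 'L', 'C'] right=['G'] parent=B
Step 3 (up): focus=B path=root depth=0 children=['J', 'L', 'C', 'Z', 'G'] (at root)
Step 4 (down 0): focus=J path=0 depth=1 children=['S'] left=[] right=['L', 'C', 'Z', 'G'] parent=B
Step 5 (right): focus=L path=1 depth=1 children=['X'] left=['J'] right=['C', 'Z', 'G'] parent=B
Step 6 (left): focus=J path=0 depth=1 children=['S'] left=[] right=['L', 'C', 'Z', 'G'] parent=B
Step 7 (down 0): focus=S path=0/0 depth=2 children=['M'] left=[] right=[] parent=J
Step 8 (down 0): focus=M path=0/0/0 depth=3 children=[] left=[] right=[] parent=S

Answer: 0 0 0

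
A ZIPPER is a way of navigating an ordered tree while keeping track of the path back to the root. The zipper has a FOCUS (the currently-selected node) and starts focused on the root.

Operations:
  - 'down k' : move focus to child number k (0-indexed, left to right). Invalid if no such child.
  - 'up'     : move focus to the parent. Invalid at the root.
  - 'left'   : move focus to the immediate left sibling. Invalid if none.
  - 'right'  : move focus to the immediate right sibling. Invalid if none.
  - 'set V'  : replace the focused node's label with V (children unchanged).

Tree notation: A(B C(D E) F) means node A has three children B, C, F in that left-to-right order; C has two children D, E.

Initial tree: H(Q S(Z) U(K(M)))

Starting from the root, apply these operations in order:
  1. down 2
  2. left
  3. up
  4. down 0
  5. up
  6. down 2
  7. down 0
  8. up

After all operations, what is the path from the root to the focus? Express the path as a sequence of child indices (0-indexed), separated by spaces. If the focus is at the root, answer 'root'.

Answer: 2

Derivation:
Step 1 (down 2): focus=U path=2 depth=1 children=['K'] left=['Q', 'S'] right=[] parent=H
Step 2 (left): focus=S path=1 depth=1 children=['Z'] left=['Q'] right=['U'] parent=H
Step 3 (up): focus=H path=root depth=0 children=['Q', 'S', 'U'] (at root)
Step 4 (down 0): focus=Q path=0 depth=1 children=[] left=[] right=['S', 'U'] parent=H
Step 5 (up): focus=H path=root depth=0 children=['Q', 'S', 'U'] (at root)
Step 6 (down 2): focus=U path=2 depth=1 children=['K'] left=['Q', 'S'] right=[] parent=H
Step 7 (down 0): focus=K path=2/0 depth=2 children=['M'] left=[] right=[] parent=U
Step 8 (up): focus=U path=2 depth=1 children=['K'] left=['Q', 'S'] right=[] parent=H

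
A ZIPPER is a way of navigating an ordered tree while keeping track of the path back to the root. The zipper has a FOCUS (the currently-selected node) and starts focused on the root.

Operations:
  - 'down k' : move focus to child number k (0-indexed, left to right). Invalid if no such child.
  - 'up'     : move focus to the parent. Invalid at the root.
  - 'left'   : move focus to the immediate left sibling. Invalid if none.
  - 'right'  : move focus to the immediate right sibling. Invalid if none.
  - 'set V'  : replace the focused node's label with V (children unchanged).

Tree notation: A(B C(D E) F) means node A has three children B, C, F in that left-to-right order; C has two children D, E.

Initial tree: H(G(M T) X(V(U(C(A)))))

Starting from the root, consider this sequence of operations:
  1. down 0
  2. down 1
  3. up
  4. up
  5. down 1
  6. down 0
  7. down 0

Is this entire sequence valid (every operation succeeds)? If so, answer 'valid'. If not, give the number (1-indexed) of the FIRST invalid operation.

Step 1 (down 0): focus=G path=0 depth=1 children=['M', 'T'] left=[] right=['X'] parent=H
Step 2 (down 1): focus=T path=0/1 depth=2 children=[] left=['M'] right=[] parent=G
Step 3 (up): focus=G path=0 depth=1 children=['M', 'T'] left=[] right=['X'] parent=H
Step 4 (up): focus=H path=root depth=0 children=['G', 'X'] (at root)
Step 5 (down 1): focus=X path=1 depth=1 children=['V'] left=['G'] right=[] parent=H
Step 6 (down 0): focus=V path=1/0 depth=2 children=['U'] left=[] right=[] parent=X
Step 7 (down 0): focus=U path=1/0/0 depth=3 children=['C'] left=[] right=[] parent=V

Answer: valid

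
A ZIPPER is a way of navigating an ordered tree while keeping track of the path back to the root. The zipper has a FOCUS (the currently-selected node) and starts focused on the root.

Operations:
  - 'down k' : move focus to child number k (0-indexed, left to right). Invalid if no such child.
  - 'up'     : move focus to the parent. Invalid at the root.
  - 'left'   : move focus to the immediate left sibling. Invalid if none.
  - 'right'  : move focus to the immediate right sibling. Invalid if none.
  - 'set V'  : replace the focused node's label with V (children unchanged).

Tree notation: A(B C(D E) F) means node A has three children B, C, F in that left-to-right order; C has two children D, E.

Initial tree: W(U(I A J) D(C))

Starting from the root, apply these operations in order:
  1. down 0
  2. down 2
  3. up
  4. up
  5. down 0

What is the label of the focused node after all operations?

Answer: U

Derivation:
Step 1 (down 0): focus=U path=0 depth=1 children=['I', 'A', 'J'] left=[] right=['D'] parent=W
Step 2 (down 2): focus=J path=0/2 depth=2 children=[] left=['I', 'A'] right=[] parent=U
Step 3 (up): focus=U path=0 depth=1 children=['I', 'A', 'J'] left=[] right=['D'] parent=W
Step 4 (up): focus=W path=root depth=0 children=['U', 'D'] (at root)
Step 5 (down 0): focus=U path=0 depth=1 children=['I', 'A', 'J'] left=[] right=['D'] parent=W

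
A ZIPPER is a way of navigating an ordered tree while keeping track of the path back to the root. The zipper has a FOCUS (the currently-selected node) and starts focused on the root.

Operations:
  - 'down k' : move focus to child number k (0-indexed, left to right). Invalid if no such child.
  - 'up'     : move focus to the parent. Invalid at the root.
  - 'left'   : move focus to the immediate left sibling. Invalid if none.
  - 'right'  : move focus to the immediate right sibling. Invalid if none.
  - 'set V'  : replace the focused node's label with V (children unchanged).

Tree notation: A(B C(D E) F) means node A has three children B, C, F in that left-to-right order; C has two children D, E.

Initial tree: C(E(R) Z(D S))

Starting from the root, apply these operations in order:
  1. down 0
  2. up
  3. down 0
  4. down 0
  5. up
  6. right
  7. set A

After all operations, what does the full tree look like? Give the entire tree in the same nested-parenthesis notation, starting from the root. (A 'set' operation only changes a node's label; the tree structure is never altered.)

Step 1 (down 0): focus=E path=0 depth=1 children=['R'] left=[] right=['Z'] parent=C
Step 2 (up): focus=C path=root depth=0 children=['E', 'Z'] (at root)
Step 3 (down 0): focus=E path=0 depth=1 children=['R'] left=[] right=['Z'] parent=C
Step 4 (down 0): focus=R path=0/0 depth=2 children=[] left=[] right=[] parent=E
Step 5 (up): focus=E path=0 depth=1 children=['R'] left=[] right=['Z'] parent=C
Step 6 (right): focus=Z path=1 depth=1 children=['D', 'S'] left=['E'] right=[] parent=C
Step 7 (set A): focus=A path=1 depth=1 children=['D', 'S'] left=['E'] right=[] parent=C

Answer: C(E(R) A(D S))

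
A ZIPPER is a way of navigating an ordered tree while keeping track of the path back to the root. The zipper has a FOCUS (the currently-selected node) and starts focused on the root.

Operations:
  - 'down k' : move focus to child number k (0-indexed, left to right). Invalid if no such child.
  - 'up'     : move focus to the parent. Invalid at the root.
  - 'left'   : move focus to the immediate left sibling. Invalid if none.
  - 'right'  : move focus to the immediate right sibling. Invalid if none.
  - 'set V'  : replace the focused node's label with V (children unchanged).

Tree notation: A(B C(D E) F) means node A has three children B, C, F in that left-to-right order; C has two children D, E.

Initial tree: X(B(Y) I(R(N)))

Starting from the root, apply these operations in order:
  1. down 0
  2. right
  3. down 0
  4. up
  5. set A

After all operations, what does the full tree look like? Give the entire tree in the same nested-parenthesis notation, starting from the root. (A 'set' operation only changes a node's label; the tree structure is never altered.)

Step 1 (down 0): focus=B path=0 depth=1 children=['Y'] left=[] right=['I'] parent=X
Step 2 (right): focus=I path=1 depth=1 children=['R'] left=['B'] right=[] parent=X
Step 3 (down 0): focus=R path=1/0 depth=2 children=['N'] left=[] right=[] parent=I
Step 4 (up): focus=I path=1 depth=1 children=['R'] left=['B'] right=[] parent=X
Step 5 (set A): focus=A path=1 depth=1 children=['R'] left=['B'] right=[] parent=X

Answer: X(B(Y) A(R(N)))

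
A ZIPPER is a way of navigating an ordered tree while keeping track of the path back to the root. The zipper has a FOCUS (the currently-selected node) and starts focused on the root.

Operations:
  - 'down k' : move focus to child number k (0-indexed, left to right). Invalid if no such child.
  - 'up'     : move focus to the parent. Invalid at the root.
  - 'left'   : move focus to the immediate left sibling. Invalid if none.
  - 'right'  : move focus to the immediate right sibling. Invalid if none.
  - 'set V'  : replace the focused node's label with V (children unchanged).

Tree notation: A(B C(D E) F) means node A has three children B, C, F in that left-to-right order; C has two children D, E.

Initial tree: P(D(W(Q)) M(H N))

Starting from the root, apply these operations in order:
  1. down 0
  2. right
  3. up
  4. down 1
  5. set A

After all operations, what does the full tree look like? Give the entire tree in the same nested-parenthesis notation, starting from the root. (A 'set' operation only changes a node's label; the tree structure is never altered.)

Step 1 (down 0): focus=D path=0 depth=1 children=['W'] left=[] right=['M'] parent=P
Step 2 (right): focus=M path=1 depth=1 children=['H', 'N'] left=['D'] right=[] parent=P
Step 3 (up): focus=P path=root depth=0 children=['D', 'M'] (at root)
Step 4 (down 1): focus=M path=1 depth=1 children=['H', 'N'] left=['D'] right=[] parent=P
Step 5 (set A): focus=A path=1 depth=1 children=['H', 'N'] left=['D'] right=[] parent=P

Answer: P(D(W(Q)) A(H N))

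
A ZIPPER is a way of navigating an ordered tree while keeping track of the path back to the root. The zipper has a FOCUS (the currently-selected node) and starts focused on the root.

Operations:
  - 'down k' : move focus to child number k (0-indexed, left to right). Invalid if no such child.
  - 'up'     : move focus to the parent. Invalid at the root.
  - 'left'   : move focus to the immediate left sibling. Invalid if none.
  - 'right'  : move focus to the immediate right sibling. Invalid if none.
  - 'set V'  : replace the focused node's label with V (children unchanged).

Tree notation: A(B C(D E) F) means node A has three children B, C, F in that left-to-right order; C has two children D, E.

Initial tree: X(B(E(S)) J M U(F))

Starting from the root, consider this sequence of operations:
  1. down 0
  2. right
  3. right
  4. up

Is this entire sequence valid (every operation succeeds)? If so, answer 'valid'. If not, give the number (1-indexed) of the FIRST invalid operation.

Answer: valid

Derivation:
Step 1 (down 0): focus=B path=0 depth=1 children=['E'] left=[] right=['J', 'M', 'U'] parent=X
Step 2 (right): focus=J path=1 depth=1 children=[] left=['B'] right=['M', 'U'] parent=X
Step 3 (right): focus=M path=2 depth=1 children=[] left=['B', 'J'] right=['U'] parent=X
Step 4 (up): focus=X path=root depth=0 children=['B', 'J', 'M', 'U'] (at root)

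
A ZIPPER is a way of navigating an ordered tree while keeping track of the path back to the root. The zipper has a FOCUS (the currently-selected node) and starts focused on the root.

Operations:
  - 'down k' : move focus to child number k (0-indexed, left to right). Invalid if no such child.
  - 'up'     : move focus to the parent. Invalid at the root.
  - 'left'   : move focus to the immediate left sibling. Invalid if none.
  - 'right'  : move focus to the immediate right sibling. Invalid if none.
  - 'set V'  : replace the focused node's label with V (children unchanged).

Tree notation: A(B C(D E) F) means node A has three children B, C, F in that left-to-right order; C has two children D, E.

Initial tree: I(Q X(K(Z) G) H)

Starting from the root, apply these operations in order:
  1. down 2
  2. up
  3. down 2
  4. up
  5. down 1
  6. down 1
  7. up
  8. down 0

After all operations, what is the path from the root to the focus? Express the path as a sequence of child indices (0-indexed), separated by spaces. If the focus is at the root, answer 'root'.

Answer: 1 0

Derivation:
Step 1 (down 2): focus=H path=2 depth=1 children=[] left=['Q', 'X'] right=[] parent=I
Step 2 (up): focus=I path=root depth=0 children=['Q', 'X', 'H'] (at root)
Step 3 (down 2): focus=H path=2 depth=1 children=[] left=['Q', 'X'] right=[] parent=I
Step 4 (up): focus=I path=root depth=0 children=['Q', 'X', 'H'] (at root)
Step 5 (down 1): focus=X path=1 depth=1 children=['K', 'G'] left=['Q'] right=['H'] parent=I
Step 6 (down 1): focus=G path=1/1 depth=2 children=[] left=['K'] right=[] parent=X
Step 7 (up): focus=X path=1 depth=1 children=['K', 'G'] left=['Q'] right=['H'] parent=I
Step 8 (down 0): focus=K path=1/0 depth=2 children=['Z'] left=[] right=['G'] parent=X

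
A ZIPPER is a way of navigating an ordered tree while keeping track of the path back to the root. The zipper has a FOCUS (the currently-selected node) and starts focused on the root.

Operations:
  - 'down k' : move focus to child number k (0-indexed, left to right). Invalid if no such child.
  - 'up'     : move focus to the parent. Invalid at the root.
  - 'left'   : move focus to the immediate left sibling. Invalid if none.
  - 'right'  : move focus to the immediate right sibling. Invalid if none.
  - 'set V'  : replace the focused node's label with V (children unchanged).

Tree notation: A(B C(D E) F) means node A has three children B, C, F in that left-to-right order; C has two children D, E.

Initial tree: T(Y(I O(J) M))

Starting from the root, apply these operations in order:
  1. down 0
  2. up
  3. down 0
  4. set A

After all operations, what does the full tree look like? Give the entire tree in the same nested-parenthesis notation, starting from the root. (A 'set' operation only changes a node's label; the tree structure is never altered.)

Answer: T(A(I O(J) M))

Derivation:
Step 1 (down 0): focus=Y path=0 depth=1 children=['I', 'O', 'M'] left=[] right=[] parent=T
Step 2 (up): focus=T path=root depth=0 children=['Y'] (at root)
Step 3 (down 0): focus=Y path=0 depth=1 children=['I', 'O', 'M'] left=[] right=[] parent=T
Step 4 (set A): focus=A path=0 depth=1 children=['I', 'O', 'M'] left=[] right=[] parent=T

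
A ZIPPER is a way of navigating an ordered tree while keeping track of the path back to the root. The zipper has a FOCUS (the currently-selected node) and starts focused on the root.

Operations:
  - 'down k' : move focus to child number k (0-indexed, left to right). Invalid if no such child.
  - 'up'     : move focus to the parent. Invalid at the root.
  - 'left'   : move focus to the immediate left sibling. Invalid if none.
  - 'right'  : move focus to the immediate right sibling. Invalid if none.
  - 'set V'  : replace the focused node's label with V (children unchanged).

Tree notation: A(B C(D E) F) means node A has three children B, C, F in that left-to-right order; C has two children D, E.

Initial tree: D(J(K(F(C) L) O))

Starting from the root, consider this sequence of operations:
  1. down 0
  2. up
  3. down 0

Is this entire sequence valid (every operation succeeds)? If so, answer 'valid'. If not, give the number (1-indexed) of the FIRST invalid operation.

Answer: valid

Derivation:
Step 1 (down 0): focus=J path=0 depth=1 children=['K', 'O'] left=[] right=[] parent=D
Step 2 (up): focus=D path=root depth=0 children=['J'] (at root)
Step 3 (down 0): focus=J path=0 depth=1 children=['K', 'O'] left=[] right=[] parent=D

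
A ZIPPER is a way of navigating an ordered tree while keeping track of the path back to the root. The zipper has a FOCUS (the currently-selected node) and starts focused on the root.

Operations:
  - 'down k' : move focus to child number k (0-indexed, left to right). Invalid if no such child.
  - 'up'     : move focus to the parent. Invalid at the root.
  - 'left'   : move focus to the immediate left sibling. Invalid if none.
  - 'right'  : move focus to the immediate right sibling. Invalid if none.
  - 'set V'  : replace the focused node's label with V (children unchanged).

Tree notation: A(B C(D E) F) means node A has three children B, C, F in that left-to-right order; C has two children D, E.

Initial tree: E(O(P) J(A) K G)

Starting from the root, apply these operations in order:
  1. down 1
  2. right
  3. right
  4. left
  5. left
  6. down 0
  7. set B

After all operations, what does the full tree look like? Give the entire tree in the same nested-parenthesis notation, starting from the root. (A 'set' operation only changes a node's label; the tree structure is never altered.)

Step 1 (down 1): focus=J path=1 depth=1 children=['A'] left=['O'] right=['K', 'G'] parent=E
Step 2 (right): focus=K path=2 depth=1 children=[] left=['O', 'J'] right=['G'] parent=E
Step 3 (right): focus=G path=3 depth=1 children=[] left=['O', 'J', 'K'] right=[] parent=E
Step 4 (left): focus=K path=2 depth=1 children=[] left=['O', 'J'] right=['G'] parent=E
Step 5 (left): focus=J path=1 depth=1 children=['A'] left=['O'] right=['K', 'G'] parent=E
Step 6 (down 0): focus=A path=1/0 depth=2 children=[] left=[] right=[] parent=J
Step 7 (set B): focus=B path=1/0 depth=2 children=[] left=[] right=[] parent=J

Answer: E(O(P) J(B) K G)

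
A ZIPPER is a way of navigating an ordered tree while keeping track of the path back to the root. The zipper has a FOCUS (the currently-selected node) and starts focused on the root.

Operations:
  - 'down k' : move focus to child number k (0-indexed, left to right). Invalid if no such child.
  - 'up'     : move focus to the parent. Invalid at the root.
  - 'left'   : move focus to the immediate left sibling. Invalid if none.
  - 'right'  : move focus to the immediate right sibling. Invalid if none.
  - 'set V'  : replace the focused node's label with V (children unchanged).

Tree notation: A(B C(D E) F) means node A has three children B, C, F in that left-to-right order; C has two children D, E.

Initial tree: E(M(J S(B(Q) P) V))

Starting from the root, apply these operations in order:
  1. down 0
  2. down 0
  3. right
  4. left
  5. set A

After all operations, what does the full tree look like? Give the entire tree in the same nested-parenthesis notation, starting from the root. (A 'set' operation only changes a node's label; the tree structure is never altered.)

Answer: E(M(A S(B(Q) P) V))

Derivation:
Step 1 (down 0): focus=M path=0 depth=1 children=['J', 'S', 'V'] left=[] right=[] parent=E
Step 2 (down 0): focus=J path=0/0 depth=2 children=[] left=[] right=['S', 'V'] parent=M
Step 3 (right): focus=S path=0/1 depth=2 children=['B', 'P'] left=['J'] right=['V'] parent=M
Step 4 (left): focus=J path=0/0 depth=2 children=[] left=[] right=['S', 'V'] parent=M
Step 5 (set A): focus=A path=0/0 depth=2 children=[] left=[] right=['S', 'V'] parent=M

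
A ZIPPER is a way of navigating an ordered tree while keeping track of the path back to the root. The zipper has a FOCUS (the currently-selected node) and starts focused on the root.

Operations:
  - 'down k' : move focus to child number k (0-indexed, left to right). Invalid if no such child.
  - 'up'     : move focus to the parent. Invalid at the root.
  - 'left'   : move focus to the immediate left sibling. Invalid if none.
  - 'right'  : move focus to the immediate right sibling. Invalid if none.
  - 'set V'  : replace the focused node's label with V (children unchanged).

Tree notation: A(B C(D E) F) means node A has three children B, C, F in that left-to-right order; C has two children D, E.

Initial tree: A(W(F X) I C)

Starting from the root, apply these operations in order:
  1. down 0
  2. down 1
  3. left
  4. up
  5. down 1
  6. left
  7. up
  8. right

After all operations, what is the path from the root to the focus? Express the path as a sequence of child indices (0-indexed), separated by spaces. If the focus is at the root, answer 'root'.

Answer: 1

Derivation:
Step 1 (down 0): focus=W path=0 depth=1 children=['F', 'X'] left=[] right=['I', 'C'] parent=A
Step 2 (down 1): focus=X path=0/1 depth=2 children=[] left=['F'] right=[] parent=W
Step 3 (left): focus=F path=0/0 depth=2 children=[] left=[] right=['X'] parent=W
Step 4 (up): focus=W path=0 depth=1 children=['F', 'X'] left=[] right=['I', 'C'] parent=A
Step 5 (down 1): focus=X path=0/1 depth=2 children=[] left=['F'] right=[] parent=W
Step 6 (left): focus=F path=0/0 depth=2 children=[] left=[] right=['X'] parent=W
Step 7 (up): focus=W path=0 depth=1 children=['F', 'X'] left=[] right=['I', 'C'] parent=A
Step 8 (right): focus=I path=1 depth=1 children=[] left=['W'] right=['C'] parent=A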